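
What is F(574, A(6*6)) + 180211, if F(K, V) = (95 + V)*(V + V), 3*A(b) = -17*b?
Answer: 224683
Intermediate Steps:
A(b) = -17*b/3 (A(b) = (-17*b)/3 = -17*b/3)
F(K, V) = 2*V*(95 + V) (F(K, V) = (95 + V)*(2*V) = 2*V*(95 + V))
F(574, A(6*6)) + 180211 = 2*(-34*6)*(95 - 34*6) + 180211 = 2*(-17/3*36)*(95 - 17/3*36) + 180211 = 2*(-204)*(95 - 204) + 180211 = 2*(-204)*(-109) + 180211 = 44472 + 180211 = 224683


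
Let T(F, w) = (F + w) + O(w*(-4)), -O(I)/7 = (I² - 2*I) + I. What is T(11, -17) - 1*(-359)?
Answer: -31539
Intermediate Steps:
O(I) = -7*I² + 7*I (O(I) = -7*((I² - 2*I) + I) = -7*(I² - I) = -7*I² + 7*I)
T(F, w) = F + w - 28*w*(1 + 4*w) (T(F, w) = (F + w) + 7*(w*(-4))*(1 - w*(-4)) = (F + w) + 7*(-4*w)*(1 - (-4)*w) = (F + w) + 7*(-4*w)*(1 + 4*w) = (F + w) - 28*w*(1 + 4*w) = F + w - 28*w*(1 + 4*w))
T(11, -17) - 1*(-359) = (11 - 112*(-17)² - 27*(-17)) - 1*(-359) = (11 - 112*289 + 459) + 359 = (11 - 32368 + 459) + 359 = -31898 + 359 = -31539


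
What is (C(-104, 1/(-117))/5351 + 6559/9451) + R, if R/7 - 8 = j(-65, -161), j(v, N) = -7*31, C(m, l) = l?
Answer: -665569613113/455150709 ≈ -1462.3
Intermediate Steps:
j(v, N) = -217
R = -1463 (R = 56 + 7*(-217) = 56 - 1519 = -1463)
(C(-104, 1/(-117))/5351 + 6559/9451) + R = (1/(-117*5351) + 6559/9451) - 1463 = (-1/117*1/5351 + 6559*(1/9451)) - 1463 = (-1/626067 + 6559/9451) - 1463 = 315874154/455150709 - 1463 = -665569613113/455150709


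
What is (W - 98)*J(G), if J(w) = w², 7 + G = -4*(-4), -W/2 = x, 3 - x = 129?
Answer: 12474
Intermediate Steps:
x = -126 (x = 3 - 1*129 = 3 - 129 = -126)
W = 252 (W = -2*(-126) = 252)
G = 9 (G = -7 - 4*(-4) = -7 + 16 = 9)
(W - 98)*J(G) = (252 - 98)*9² = 154*81 = 12474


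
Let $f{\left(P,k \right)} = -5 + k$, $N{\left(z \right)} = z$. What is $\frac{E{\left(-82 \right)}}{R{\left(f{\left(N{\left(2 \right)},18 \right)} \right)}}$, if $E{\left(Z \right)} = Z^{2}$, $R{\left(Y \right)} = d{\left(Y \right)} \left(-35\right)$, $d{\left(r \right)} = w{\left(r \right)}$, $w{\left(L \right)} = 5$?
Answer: $- \frac{6724}{175} \approx -38.423$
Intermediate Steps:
$d{\left(r \right)} = 5$
$R{\left(Y \right)} = -175$ ($R{\left(Y \right)} = 5 \left(-35\right) = -175$)
$\frac{E{\left(-82 \right)}}{R{\left(f{\left(N{\left(2 \right)},18 \right)} \right)}} = \frac{\left(-82\right)^{2}}{-175} = 6724 \left(- \frac{1}{175}\right) = - \frac{6724}{175}$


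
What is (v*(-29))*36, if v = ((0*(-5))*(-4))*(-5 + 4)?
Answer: 0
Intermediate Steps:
v = 0 (v = (0*(-4))*(-1) = 0*(-1) = 0)
(v*(-29))*36 = (0*(-29))*36 = 0*36 = 0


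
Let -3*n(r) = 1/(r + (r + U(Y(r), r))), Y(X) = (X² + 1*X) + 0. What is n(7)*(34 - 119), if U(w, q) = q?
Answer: 85/63 ≈ 1.3492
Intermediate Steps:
Y(X) = X + X² (Y(X) = (X² + X) + 0 = (X + X²) + 0 = X + X²)
n(r) = -1/(9*r) (n(r) = -1/(3*(r + (r + r))) = -1/(3*(r + 2*r)) = -1/(3*r)/3 = -1/(9*r))
n(7)*(34 - 119) = (-⅑/7)*(34 - 119) = -⅑*⅐*(-85) = -1/63*(-85) = 85/63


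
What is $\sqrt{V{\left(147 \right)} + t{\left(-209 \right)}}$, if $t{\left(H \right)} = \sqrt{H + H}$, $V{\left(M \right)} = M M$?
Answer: $\sqrt{21609 + i \sqrt{418}} \approx 147.0 + 0.0695 i$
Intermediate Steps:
$V{\left(M \right)} = M^{2}$
$t{\left(H \right)} = \sqrt{2} \sqrt{H}$ ($t{\left(H \right)} = \sqrt{2 H} = \sqrt{2} \sqrt{H}$)
$\sqrt{V{\left(147 \right)} + t{\left(-209 \right)}} = \sqrt{147^{2} + \sqrt{2} \sqrt{-209}} = \sqrt{21609 + \sqrt{2} i \sqrt{209}} = \sqrt{21609 + i \sqrt{418}}$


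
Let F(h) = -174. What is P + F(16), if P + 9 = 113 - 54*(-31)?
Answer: 1604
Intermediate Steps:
P = 1778 (P = -9 + (113 - 54*(-31)) = -9 + (113 + 1674) = -9 + 1787 = 1778)
P + F(16) = 1778 - 174 = 1604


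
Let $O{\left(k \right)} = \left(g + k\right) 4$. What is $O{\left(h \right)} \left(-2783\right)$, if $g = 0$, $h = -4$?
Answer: $44528$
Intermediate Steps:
$O{\left(k \right)} = 4 k$ ($O{\left(k \right)} = \left(0 + k\right) 4 = k 4 = 4 k$)
$O{\left(h \right)} \left(-2783\right) = 4 \left(-4\right) \left(-2783\right) = \left(-16\right) \left(-2783\right) = 44528$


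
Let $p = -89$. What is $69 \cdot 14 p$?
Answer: $-85974$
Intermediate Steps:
$69 \cdot 14 p = 69 \cdot 14 \left(-89\right) = 966 \left(-89\right) = -85974$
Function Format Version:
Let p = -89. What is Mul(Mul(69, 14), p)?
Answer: -85974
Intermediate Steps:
Mul(Mul(69, 14), p) = Mul(Mul(69, 14), -89) = Mul(966, -89) = -85974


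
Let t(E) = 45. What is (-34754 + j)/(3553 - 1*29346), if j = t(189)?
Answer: 34709/25793 ≈ 1.3457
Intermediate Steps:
j = 45
(-34754 + j)/(3553 - 1*29346) = (-34754 + 45)/(3553 - 1*29346) = -34709/(3553 - 29346) = -34709/(-25793) = -34709*(-1/25793) = 34709/25793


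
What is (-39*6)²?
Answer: 54756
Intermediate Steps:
(-39*6)² = (-234)² = 54756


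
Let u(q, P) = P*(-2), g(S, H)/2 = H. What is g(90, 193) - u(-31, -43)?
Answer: 300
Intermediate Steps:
g(S, H) = 2*H
u(q, P) = -2*P
g(90, 193) - u(-31, -43) = 2*193 - (-2)*(-43) = 386 - 1*86 = 386 - 86 = 300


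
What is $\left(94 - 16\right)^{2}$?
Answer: $6084$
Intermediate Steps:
$\left(94 - 16\right)^{2} = 78^{2} = 6084$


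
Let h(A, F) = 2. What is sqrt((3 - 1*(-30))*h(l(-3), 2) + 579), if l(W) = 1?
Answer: sqrt(645) ≈ 25.397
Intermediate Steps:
sqrt((3 - 1*(-30))*h(l(-3), 2) + 579) = sqrt((3 - 1*(-30))*2 + 579) = sqrt((3 + 30)*2 + 579) = sqrt(33*2 + 579) = sqrt(66 + 579) = sqrt(645)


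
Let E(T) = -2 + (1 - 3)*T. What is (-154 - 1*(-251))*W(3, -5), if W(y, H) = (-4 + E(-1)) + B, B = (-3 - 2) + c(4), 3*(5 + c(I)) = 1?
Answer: -3977/3 ≈ -1325.7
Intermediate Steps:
E(T) = -2 - 2*T
c(I) = -14/3 (c(I) = -5 + (⅓)*1 = -5 + ⅓ = -14/3)
B = -29/3 (B = (-3 - 2) - 14/3 = -5 - 14/3 = -29/3 ≈ -9.6667)
W(y, H) = -41/3 (W(y, H) = (-4 + (-2 - 2*(-1))) - 29/3 = (-4 + (-2 + 2)) - 29/3 = (-4 + 0) - 29/3 = -4 - 29/3 = -41/3)
(-154 - 1*(-251))*W(3, -5) = (-154 - 1*(-251))*(-41/3) = (-154 + 251)*(-41/3) = 97*(-41/3) = -3977/3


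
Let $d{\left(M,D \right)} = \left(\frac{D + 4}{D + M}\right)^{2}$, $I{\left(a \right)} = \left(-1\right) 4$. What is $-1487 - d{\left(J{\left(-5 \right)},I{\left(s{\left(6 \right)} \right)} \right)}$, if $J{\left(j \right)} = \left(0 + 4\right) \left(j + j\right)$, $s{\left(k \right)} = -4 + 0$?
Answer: $-1487$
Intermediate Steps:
$s{\left(k \right)} = -4$
$J{\left(j \right)} = 8 j$ ($J{\left(j \right)} = 4 \cdot 2 j = 8 j$)
$I{\left(a \right)} = -4$
$d{\left(M,D \right)} = \frac{\left(4 + D\right)^{2}}{\left(D + M\right)^{2}}$ ($d{\left(M,D \right)} = \left(\frac{4 + D}{D + M}\right)^{2} = \frac{\left(4 + D\right)^{2}}{\left(D + M\right)^{2}}$)
$-1487 - d{\left(J{\left(-5 \right)},I{\left(s{\left(6 \right)} \right)} \right)} = -1487 - \frac{\left(4 - 4\right)^{2}}{\left(-4 + 8 \left(-5\right)\right)^{2}} = -1487 - \frac{0^{2}}{\left(-4 - 40\right)^{2}} = -1487 - \frac{0}{1936} = -1487 - 0 \cdot \frac{1}{1936} = -1487 - 0 = -1487 + 0 = -1487$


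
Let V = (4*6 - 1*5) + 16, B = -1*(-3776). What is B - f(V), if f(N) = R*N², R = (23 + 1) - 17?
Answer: -4799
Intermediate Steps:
B = 3776
V = 35 (V = (24 - 5) + 16 = 19 + 16 = 35)
R = 7 (R = 24 - 17 = 7)
f(N) = 7*N²
B - f(V) = 3776 - 7*35² = 3776 - 7*1225 = 3776 - 1*8575 = 3776 - 8575 = -4799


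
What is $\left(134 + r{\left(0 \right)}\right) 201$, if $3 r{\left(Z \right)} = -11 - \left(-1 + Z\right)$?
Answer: $26264$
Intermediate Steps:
$r{\left(Z \right)} = - \frac{10}{3} - \frac{Z}{3}$ ($r{\left(Z \right)} = \frac{-11 - \left(-1 + Z\right)}{3} = \frac{-10 - Z}{3} = - \frac{10}{3} - \frac{Z}{3}$)
$\left(134 + r{\left(0 \right)}\right) 201 = \left(134 - \frac{10}{3}\right) 201 = \frac{392}{3} \cdot 201 = 26264$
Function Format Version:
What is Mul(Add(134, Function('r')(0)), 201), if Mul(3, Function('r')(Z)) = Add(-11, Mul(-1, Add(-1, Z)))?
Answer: 26264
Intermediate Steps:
Function('r')(Z) = Add(Rational(-10, 3), Mul(Rational(-1, 3), Z)) (Function('r')(Z) = Mul(Rational(1, 3), Add(-11, Mul(-1, Add(-1, Z)))) = Mul(Rational(1, 3), Add(-11, Add(1, Mul(-1, Z)))) = Mul(Rational(1, 3), Add(-10, Mul(-1, Z))) = Add(Rational(-10, 3), Mul(Rational(-1, 3), Z)))
Mul(Add(134, Function('r')(0)), 201) = Mul(Add(134, Add(Rational(-10, 3), Mul(Rational(-1, 3), 0))), 201) = Mul(Add(134, Add(Rational(-10, 3), 0)), 201) = Mul(Add(134, Rational(-10, 3)), 201) = Mul(Rational(392, 3), 201) = 26264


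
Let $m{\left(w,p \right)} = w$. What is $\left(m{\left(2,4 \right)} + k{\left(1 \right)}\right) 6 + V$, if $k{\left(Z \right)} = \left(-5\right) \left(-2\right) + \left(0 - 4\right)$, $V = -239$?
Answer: $-191$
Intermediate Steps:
$k{\left(Z \right)} = 6$ ($k{\left(Z \right)} = 10 + \left(0 - 4\right) = 10 - 4 = 6$)
$\left(m{\left(2,4 \right)} + k{\left(1 \right)}\right) 6 + V = \left(2 + 6\right) 6 - 239 = 8 \cdot 6 - 239 = 48 - 239 = -191$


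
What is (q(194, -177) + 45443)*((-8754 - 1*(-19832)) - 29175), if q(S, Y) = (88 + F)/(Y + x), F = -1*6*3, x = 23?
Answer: -9046111196/11 ≈ -8.2237e+8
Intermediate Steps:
F = -18 (F = -6*3 = -18)
q(S, Y) = 70/(23 + Y) (q(S, Y) = (88 - 18)/(Y + 23) = 70/(23 + Y))
(q(194, -177) + 45443)*((-8754 - 1*(-19832)) - 29175) = (70/(23 - 177) + 45443)*((-8754 - 1*(-19832)) - 29175) = (70/(-154) + 45443)*((-8754 + 19832) - 29175) = (70*(-1/154) + 45443)*(11078 - 29175) = (-5/11 + 45443)*(-18097) = (499868/11)*(-18097) = -9046111196/11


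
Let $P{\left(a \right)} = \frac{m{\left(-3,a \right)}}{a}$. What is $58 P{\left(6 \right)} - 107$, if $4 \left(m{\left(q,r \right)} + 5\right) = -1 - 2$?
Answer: $- \frac{1951}{12} \approx -162.58$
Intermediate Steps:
$m{\left(q,r \right)} = - \frac{23}{4}$ ($m{\left(q,r \right)} = -5 + \frac{-1 - 2}{4} = -5 + \frac{1}{4} \left(-3\right) = -5 - \frac{3}{4} = - \frac{23}{4}$)
$P{\left(a \right)} = - \frac{23}{4 a}$
$58 P{\left(6 \right)} - 107 = 58 \left(- \frac{23}{4 \cdot 6}\right) - 107 = 58 \left(\left(- \frac{23}{4}\right) \frac{1}{6}\right) - 107 = 58 \left(- \frac{23}{24}\right) - 107 = - \frac{667}{12} - 107 = - \frac{1951}{12}$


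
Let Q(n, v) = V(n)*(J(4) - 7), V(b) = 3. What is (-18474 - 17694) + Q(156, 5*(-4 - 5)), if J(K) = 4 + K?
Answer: -36165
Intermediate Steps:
Q(n, v) = 3 (Q(n, v) = 3*((4 + 4) - 7) = 3*(8 - 7) = 3*1 = 3)
(-18474 - 17694) + Q(156, 5*(-4 - 5)) = (-18474 - 17694) + 3 = -36168 + 3 = -36165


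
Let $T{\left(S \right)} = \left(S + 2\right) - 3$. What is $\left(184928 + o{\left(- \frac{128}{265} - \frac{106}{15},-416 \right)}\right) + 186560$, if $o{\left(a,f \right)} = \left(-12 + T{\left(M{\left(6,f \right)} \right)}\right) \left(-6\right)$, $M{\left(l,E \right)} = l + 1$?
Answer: $371524$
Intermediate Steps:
$M{\left(l,E \right)} = 1 + l$
$T{\left(S \right)} = -1 + S$ ($T{\left(S \right)} = \left(2 + S\right) - 3 = -1 + S$)
$o{\left(a,f \right)} = 36$ ($o{\left(a,f \right)} = \left(-12 + \left(-1 + \left(1 + 6\right)\right)\right) \left(-6\right) = \left(-12 + \left(-1 + 7\right)\right) \left(-6\right) = \left(-12 + 6\right) \left(-6\right) = \left(-6\right) \left(-6\right) = 36$)
$\left(184928 + o{\left(- \frac{128}{265} - \frac{106}{15},-416 \right)}\right) + 186560 = \left(184928 + 36\right) + 186560 = 184964 + 186560 = 371524$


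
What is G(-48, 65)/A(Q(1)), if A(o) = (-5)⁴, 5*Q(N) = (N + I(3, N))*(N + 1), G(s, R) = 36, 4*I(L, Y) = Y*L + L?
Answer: 36/625 ≈ 0.057600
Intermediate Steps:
I(L, Y) = L/4 + L*Y/4 (I(L, Y) = (Y*L + L)/4 = (L*Y + L)/4 = (L + L*Y)/4 = L/4 + L*Y/4)
Q(N) = (1 + N)*(¾ + 7*N/4)/5 (Q(N) = ((N + (¼)*3*(1 + N))*(N + 1))/5 = ((N + (¾ + 3*N/4))*(1 + N))/5 = ((¾ + 7*N/4)*(1 + N))/5 = ((1 + N)*(¾ + 7*N/4))/5 = (1 + N)*(¾ + 7*N/4)/5)
A(o) = 625
G(-48, 65)/A(Q(1)) = 36/625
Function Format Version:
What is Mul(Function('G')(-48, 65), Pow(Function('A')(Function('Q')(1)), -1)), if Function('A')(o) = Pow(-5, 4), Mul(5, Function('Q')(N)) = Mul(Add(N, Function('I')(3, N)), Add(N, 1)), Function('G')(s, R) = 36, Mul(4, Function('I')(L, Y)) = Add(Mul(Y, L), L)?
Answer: Rational(36, 625) ≈ 0.057600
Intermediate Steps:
Function('I')(L, Y) = Add(Mul(Rational(1, 4), L), Mul(Rational(1, 4), L, Y)) (Function('I')(L, Y) = Mul(Rational(1, 4), Add(Mul(Y, L), L)) = Mul(Rational(1, 4), Add(Mul(L, Y), L)) = Mul(Rational(1, 4), Add(L, Mul(L, Y))) = Add(Mul(Rational(1, 4), L), Mul(Rational(1, 4), L, Y)))
Function('Q')(N) = Mul(Rational(1, 5), Add(1, N), Add(Rational(3, 4), Mul(Rational(7, 4), N))) (Function('Q')(N) = Mul(Rational(1, 5), Mul(Add(N, Mul(Rational(1, 4), 3, Add(1, N))), Add(N, 1))) = Mul(Rational(1, 5), Mul(Add(N, Add(Rational(3, 4), Mul(Rational(3, 4), N))), Add(1, N))) = Mul(Rational(1, 5), Mul(Add(Rational(3, 4), Mul(Rational(7, 4), N)), Add(1, N))) = Mul(Rational(1, 5), Mul(Add(1, N), Add(Rational(3, 4), Mul(Rational(7, 4), N)))) = Mul(Rational(1, 5), Add(1, N), Add(Rational(3, 4), Mul(Rational(7, 4), N))))
Function('A')(o) = 625
Mul(Function('G')(-48, 65), Pow(Function('A')(Function('Q')(1)), -1)) = Mul(36, Pow(625, -1)) = Mul(36, Rational(1, 625)) = Rational(36, 625)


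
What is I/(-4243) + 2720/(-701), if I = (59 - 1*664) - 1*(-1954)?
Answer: -12486609/2974343 ≈ -4.1981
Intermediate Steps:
I = 1349 (I = (59 - 664) + 1954 = -605 + 1954 = 1349)
I/(-4243) + 2720/(-701) = 1349/(-4243) + 2720/(-701) = 1349*(-1/4243) + 2720*(-1/701) = -1349/4243 - 2720/701 = -12486609/2974343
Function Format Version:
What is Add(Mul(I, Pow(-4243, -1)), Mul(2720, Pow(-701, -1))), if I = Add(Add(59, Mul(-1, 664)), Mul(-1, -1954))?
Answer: Rational(-12486609, 2974343) ≈ -4.1981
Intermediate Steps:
I = 1349 (I = Add(Add(59, -664), 1954) = Add(-605, 1954) = 1349)
Add(Mul(I, Pow(-4243, -1)), Mul(2720, Pow(-701, -1))) = Add(Mul(1349, Pow(-4243, -1)), Mul(2720, Pow(-701, -1))) = Add(Mul(1349, Rational(-1, 4243)), Mul(2720, Rational(-1, 701))) = Add(Rational(-1349, 4243), Rational(-2720, 701)) = Rational(-12486609, 2974343)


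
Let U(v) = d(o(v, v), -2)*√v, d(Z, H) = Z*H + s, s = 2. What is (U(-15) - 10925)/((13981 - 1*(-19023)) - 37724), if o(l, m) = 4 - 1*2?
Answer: 2185/944 + I*√15/2360 ≈ 2.3146 + 0.0016411*I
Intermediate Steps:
o(l, m) = 2 (o(l, m) = 4 - 2 = 2)
d(Z, H) = 2 + H*Z (d(Z, H) = Z*H + 2 = H*Z + 2 = 2 + H*Z)
U(v) = -2*√v (U(v) = (2 - 2*2)*√v = (2 - 4)*√v = -2*√v)
(U(-15) - 10925)/((13981 - 1*(-19023)) - 37724) = (-2*I*√15 - 10925)/((13981 - 1*(-19023)) - 37724) = (-2*I*√15 - 10925)/((13981 + 19023) - 37724) = (-2*I*√15 - 10925)/(33004 - 37724) = (-10925 - 2*I*√15)/(-4720) = (-10925 - 2*I*√15)*(-1/4720) = 2185/944 + I*√15/2360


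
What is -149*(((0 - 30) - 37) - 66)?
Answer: 19817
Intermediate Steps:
-149*(((0 - 30) - 37) - 66) = -149*((-30 - 37) - 66) = -149*(-67 - 66) = -149*(-133) = 19817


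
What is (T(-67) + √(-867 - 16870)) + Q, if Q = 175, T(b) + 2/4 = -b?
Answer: 483/2 + I*√17737 ≈ 241.5 + 133.18*I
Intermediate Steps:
T(b) = -½ - b
(T(-67) + √(-867 - 16870)) + Q = ((-½ - 1*(-67)) + √(-867 - 16870)) + 175 = ((-½ + 67) + √(-17737)) + 175 = (133/2 + I*√17737) + 175 = 483/2 + I*√17737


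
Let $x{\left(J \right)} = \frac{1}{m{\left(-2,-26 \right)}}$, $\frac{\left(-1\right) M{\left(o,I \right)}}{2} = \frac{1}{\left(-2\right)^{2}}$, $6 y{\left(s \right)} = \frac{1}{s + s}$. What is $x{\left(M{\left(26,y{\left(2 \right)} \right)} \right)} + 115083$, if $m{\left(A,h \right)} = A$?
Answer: $\frac{230165}{2} \approx 1.1508 \cdot 10^{5}$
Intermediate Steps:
$y{\left(s \right)} = \frac{1}{12 s}$ ($y{\left(s \right)} = \frac{1}{6 \left(s + s\right)} = \frac{1}{6 \cdot 2 s} = \frac{\frac{1}{2} \frac{1}{s}}{6} = \frac{1}{12 s}$)
$M{\left(o,I \right)} = - \frac{1}{2}$ ($M{\left(o,I \right)} = - \frac{2}{\left(-2\right)^{2}} = - \frac{2}{4} = \left(-2\right) \frac{1}{4} = - \frac{1}{2}$)
$x{\left(J \right)} = - \frac{1}{2}$ ($x{\left(J \right)} = \frac{1}{-2} = - \frac{1}{2}$)
$x{\left(M{\left(26,y{\left(2 \right)} \right)} \right)} + 115083 = - \frac{1}{2} + 115083 = \frac{230165}{2}$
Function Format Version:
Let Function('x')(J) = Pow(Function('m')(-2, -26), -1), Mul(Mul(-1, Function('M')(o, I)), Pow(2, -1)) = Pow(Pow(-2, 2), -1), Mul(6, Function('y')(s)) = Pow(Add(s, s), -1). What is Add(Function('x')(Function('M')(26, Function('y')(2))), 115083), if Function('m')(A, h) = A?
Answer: Rational(230165, 2) ≈ 1.1508e+5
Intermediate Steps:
Function('y')(s) = Mul(Rational(1, 12), Pow(s, -1)) (Function('y')(s) = Mul(Rational(1, 6), Pow(Add(s, s), -1)) = Mul(Rational(1, 6), Pow(Mul(2, s), -1)) = Mul(Rational(1, 6), Mul(Rational(1, 2), Pow(s, -1))) = Mul(Rational(1, 12), Pow(s, -1)))
Function('M')(o, I) = Rational(-1, 2) (Function('M')(o, I) = Mul(-2, Pow(Pow(-2, 2), -1)) = Mul(-2, Pow(4, -1)) = Mul(-2, Rational(1, 4)) = Rational(-1, 2))
Function('x')(J) = Rational(-1, 2) (Function('x')(J) = Pow(-2, -1) = Rational(-1, 2))
Add(Function('x')(Function('M')(26, Function('y')(2))), 115083) = Add(Rational(-1, 2), 115083) = Rational(230165, 2)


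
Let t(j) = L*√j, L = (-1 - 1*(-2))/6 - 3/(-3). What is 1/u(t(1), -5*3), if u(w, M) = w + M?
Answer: -6/83 ≈ -0.072289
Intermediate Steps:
L = 7/6 (L = (-1 + 2)*(⅙) - 3*(-⅓) = 1*(⅙) + 1 = ⅙ + 1 = 7/6 ≈ 1.1667)
t(j) = 7*√j/6
u(w, M) = M + w
1/u(t(1), -5*3) = 1/(-5*3 + 7*√1/6) = 1/(-15 + (7/6)*1) = 1/(-15 + 7/6) = 1/(-83/6) = -6/83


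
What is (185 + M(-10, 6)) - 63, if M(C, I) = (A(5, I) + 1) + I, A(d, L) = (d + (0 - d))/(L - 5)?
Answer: 129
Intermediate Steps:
A(d, L) = 0 (A(d, L) = (d - d)/(-5 + L) = 0/(-5 + L) = 0)
M(C, I) = 1 + I (M(C, I) = (0 + 1) + I = 1 + I)
(185 + M(-10, 6)) - 63 = (185 + (1 + 6)) - 63 = (185 + 7) - 63 = 192 - 63 = 129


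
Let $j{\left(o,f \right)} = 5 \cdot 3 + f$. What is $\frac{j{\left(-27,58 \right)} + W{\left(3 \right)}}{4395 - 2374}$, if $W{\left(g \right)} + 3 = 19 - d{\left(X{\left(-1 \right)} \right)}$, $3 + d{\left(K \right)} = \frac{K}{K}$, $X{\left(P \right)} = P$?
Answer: $\frac{91}{2021} \approx 0.045027$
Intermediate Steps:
$d{\left(K \right)} = -2$ ($d{\left(K \right)} = -3 + \frac{K}{K} = -3 + 1 = -2$)
$j{\left(o,f \right)} = 15 + f$
$W{\left(g \right)} = 18$ ($W{\left(g \right)} = -3 + \left(19 - -2\right) = -3 + \left(19 + 2\right) = -3 + 21 = 18$)
$\frac{j{\left(-27,58 \right)} + W{\left(3 \right)}}{4395 - 2374} = \frac{\left(15 + 58\right) + 18}{4395 - 2374} = \frac{73 + 18}{2021} = 91 \cdot \frac{1}{2021} = \frac{91}{2021}$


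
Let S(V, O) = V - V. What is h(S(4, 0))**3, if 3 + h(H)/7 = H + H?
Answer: -9261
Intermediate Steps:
S(V, O) = 0
h(H) = -21 + 14*H (h(H) = -21 + 7*(H + H) = -21 + 7*(2*H) = -21 + 14*H)
h(S(4, 0))**3 = (-21 + 14*0)**3 = (-21 + 0)**3 = (-21)**3 = -9261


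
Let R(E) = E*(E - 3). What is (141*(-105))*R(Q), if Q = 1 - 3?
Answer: -148050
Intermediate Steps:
Q = -2
R(E) = E*(-3 + E)
(141*(-105))*R(Q) = (141*(-105))*(-2*(-3 - 2)) = -(-29610)*(-5) = -14805*10 = -148050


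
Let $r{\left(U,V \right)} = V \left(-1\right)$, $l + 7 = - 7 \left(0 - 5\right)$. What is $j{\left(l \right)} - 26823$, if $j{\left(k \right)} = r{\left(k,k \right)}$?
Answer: $-26851$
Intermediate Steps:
$l = 28$ ($l = -7 - 7 \left(0 - 5\right) = -7 - -35 = -7 + 35 = 28$)
$r{\left(U,V \right)} = - V$
$j{\left(k \right)} = - k$
$j{\left(l \right)} - 26823 = \left(-1\right) 28 - 26823 = -28 - 26823 = -26851$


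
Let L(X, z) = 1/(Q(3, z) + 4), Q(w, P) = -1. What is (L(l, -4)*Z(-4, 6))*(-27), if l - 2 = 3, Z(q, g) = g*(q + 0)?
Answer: 216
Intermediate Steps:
Z(q, g) = g*q
l = 5 (l = 2 + 3 = 5)
L(X, z) = ⅓ (L(X, z) = 1/(-1 + 4) = 1/3 = ⅓)
(L(l, -4)*Z(-4, 6))*(-27) = ((6*(-4))/3)*(-27) = ((⅓)*(-24))*(-27) = -8*(-27) = 216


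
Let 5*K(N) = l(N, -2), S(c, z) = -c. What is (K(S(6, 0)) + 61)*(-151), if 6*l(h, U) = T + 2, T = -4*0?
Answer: -138316/15 ≈ -9221.1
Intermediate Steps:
T = 0
l(h, U) = 1/3 (l(h, U) = (0 + 2)/6 = (1/6)*2 = 1/3)
K(N) = 1/15 (K(N) = (1/5)*(1/3) = 1/15)
(K(S(6, 0)) + 61)*(-151) = (1/15 + 61)*(-151) = (916/15)*(-151) = -138316/15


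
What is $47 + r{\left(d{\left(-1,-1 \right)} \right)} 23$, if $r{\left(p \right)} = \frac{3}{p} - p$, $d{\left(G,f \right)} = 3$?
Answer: $1$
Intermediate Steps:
$r{\left(p \right)} = - p + \frac{3}{p}$
$47 + r{\left(d{\left(-1,-1 \right)} \right)} 23 = 47 + \left(\left(-1\right) 3 + \frac{3}{3}\right) 23 = 47 + \left(-3 + 3 \cdot \frac{1}{3}\right) 23 = 47 + \left(-3 + 1\right) 23 = 47 - 46 = 1$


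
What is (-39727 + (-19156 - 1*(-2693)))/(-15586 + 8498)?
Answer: 28095/3544 ≈ 7.9275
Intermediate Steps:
(-39727 + (-19156 - 1*(-2693)))/(-15586 + 8498) = (-39727 + (-19156 + 2693))/(-7088) = (-39727 - 16463)*(-1/7088) = -56190*(-1/7088) = 28095/3544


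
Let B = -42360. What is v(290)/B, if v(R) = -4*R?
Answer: 29/1059 ≈ 0.027384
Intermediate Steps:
v(290)/B = -4*290/(-42360) = -1160*(-1/42360) = 29/1059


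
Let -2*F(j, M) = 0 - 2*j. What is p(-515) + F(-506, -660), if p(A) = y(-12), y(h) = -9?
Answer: -515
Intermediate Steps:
p(A) = -9
F(j, M) = j (F(j, M) = -(0 - 2*j)/2 = -(-1)*j = j)
p(-515) + F(-506, -660) = -9 - 506 = -515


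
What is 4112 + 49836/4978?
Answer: 10259686/2489 ≈ 4122.0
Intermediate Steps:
4112 + 49836/4978 = 4112 + 49836*(1/4978) = 4112 + 24918/2489 = 10259686/2489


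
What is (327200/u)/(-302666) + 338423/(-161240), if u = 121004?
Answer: -1549298487018609/738152621762920 ≈ -2.0989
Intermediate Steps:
(327200/u)/(-302666) + 338423/(-161240) = (327200/121004)/(-302666) + 338423/(-161240) = (327200*(1/121004))*(-1/302666) + 338423*(-1/161240) = (81800/30251)*(-1/302666) - 338423/161240 = -40900/4577974583 - 338423/161240 = -1549298487018609/738152621762920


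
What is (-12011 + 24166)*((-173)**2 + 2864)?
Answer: 398598915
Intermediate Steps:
(-12011 + 24166)*((-173)**2 + 2864) = 12155*(29929 + 2864) = 12155*32793 = 398598915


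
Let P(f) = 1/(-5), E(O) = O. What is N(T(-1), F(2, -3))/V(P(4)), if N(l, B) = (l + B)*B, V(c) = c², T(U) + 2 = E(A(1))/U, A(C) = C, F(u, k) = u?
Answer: -50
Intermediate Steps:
P(f) = -⅕
T(U) = -2 + 1/U
N(l, B) = B*(B + l) (N(l, B) = (B + l)*B = B*(B + l))
N(T(-1), F(2, -3))/V(P(4)) = (2*(2 + (-2 + 1/(-1))))/((-⅕)²) = (2*(2 + (-2 - 1)))/(1/25) = (2*(2 - 3))*25 = (2*(-1))*25 = -2*25 = -50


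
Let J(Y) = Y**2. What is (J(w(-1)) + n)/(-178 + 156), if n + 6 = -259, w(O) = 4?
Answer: 249/22 ≈ 11.318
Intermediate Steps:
n = -265 (n = -6 - 259 = -265)
(J(w(-1)) + n)/(-178 + 156) = (4**2 - 265)/(-178 + 156) = (16 - 265)/(-22) = -249*(-1/22) = 249/22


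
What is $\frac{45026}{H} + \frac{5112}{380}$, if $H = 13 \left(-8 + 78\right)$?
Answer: $\frac{108809}{1729} \approx 62.932$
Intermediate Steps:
$H = 910$ ($H = 13 \cdot 70 = 910$)
$\frac{45026}{H} + \frac{5112}{380} = \frac{45026}{910} + \frac{5112}{380} = 45026 \cdot \frac{1}{910} + 5112 \cdot \frac{1}{380} = \frac{22513}{455} + \frac{1278}{95} = \frac{108809}{1729}$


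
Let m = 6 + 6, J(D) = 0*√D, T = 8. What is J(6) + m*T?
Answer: 96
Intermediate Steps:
J(D) = 0
m = 12
J(6) + m*T = 0 + 12*8 = 0 + 96 = 96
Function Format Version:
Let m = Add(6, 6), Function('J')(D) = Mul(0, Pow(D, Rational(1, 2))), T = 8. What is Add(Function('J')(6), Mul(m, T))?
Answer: 96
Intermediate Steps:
Function('J')(D) = 0
m = 12
Add(Function('J')(6), Mul(m, T)) = Add(0, Mul(12, 8)) = Add(0, 96) = 96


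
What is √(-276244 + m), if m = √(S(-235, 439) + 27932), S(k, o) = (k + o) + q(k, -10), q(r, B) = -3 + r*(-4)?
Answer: √(-276244 + √29073) ≈ 525.43*I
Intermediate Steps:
q(r, B) = -3 - 4*r
S(k, o) = -3 + o - 3*k (S(k, o) = (k + o) + (-3 - 4*k) = -3 + o - 3*k)
m = √29073 (m = √((-3 + 439 - 3*(-235)) + 27932) = √((-3 + 439 + 705) + 27932) = √(1141 + 27932) = √29073 ≈ 170.51)
√(-276244 + m) = √(-276244 + √29073)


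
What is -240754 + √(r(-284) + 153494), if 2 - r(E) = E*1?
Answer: -240754 + 2*√38445 ≈ -2.4036e+5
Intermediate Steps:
r(E) = 2 - E
-240754 + √(r(-284) + 153494) = -240754 + √((2 - 1*(-284)) + 153494) = -240754 + √((2 + 284) + 153494) = -240754 + √(286 + 153494) = -240754 + √153780 = -240754 + 2*√38445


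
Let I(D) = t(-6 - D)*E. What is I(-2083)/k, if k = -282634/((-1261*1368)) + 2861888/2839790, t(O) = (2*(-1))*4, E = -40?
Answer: 391901924793600/1434878844371 ≈ 273.13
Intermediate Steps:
t(O) = -8 (t(O) = -2*4 = -8)
k = 1434878844371/1224693514980 (k = -282634/(-1725048) + 2861888*(1/2839790) = -282634*(-1/1725048) + 1430944/1419895 = 141317/862524 + 1430944/1419895 = 1434878844371/1224693514980 ≈ 1.1716)
I(D) = 320 (I(D) = -8*(-40) = 320)
I(-2083)/k = 320/(1434878844371/1224693514980) = 320*(1224693514980/1434878844371) = 391901924793600/1434878844371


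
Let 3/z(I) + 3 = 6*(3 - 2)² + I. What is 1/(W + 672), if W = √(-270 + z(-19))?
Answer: 3584/2409889 - 4*I*√4323/7229667 ≈ 0.0014872 - 3.6378e-5*I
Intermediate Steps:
z(I) = 3/(3 + I) (z(I) = 3/(-3 + (6*(3 - 2)² + I)) = 3/(-3 + (6*1² + I)) = 3/(-3 + (6*1 + I)) = 3/(-3 + (6 + I)) = 3/(3 + I))
W = I*√4323/4 (W = √(-270 + 3/(3 - 19)) = √(-270 + 3/(-16)) = √(-270 + 3*(-1/16)) = √(-270 - 3/16) = √(-4323/16) = I*√4323/4 ≈ 16.437*I)
1/(W + 672) = 1/(I*√4323/4 + 672) = 1/(672 + I*√4323/4)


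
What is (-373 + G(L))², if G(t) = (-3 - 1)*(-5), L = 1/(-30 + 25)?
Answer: 124609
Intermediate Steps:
L = -⅕ (L = 1/(-5) = -⅕ ≈ -0.20000)
G(t) = 20 (G(t) = -4*(-5) = 20)
(-373 + G(L))² = (-373 + 20)² = (-353)² = 124609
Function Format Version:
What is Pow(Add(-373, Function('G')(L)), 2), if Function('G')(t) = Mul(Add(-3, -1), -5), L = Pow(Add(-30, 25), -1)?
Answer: 124609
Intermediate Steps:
L = Rational(-1, 5) (L = Pow(-5, -1) = Rational(-1, 5) ≈ -0.20000)
Function('G')(t) = 20 (Function('G')(t) = Mul(-4, -5) = 20)
Pow(Add(-373, Function('G')(L)), 2) = Pow(Add(-373, 20), 2) = Pow(-353, 2) = 124609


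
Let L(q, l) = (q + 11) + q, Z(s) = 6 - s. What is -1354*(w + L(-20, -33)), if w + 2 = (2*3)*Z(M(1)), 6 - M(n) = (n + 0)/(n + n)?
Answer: 37912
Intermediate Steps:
M(n) = 11/2 (M(n) = 6 - (n + 0)/(n + n) = 6 - n/(2*n) = 6 - n*1/(2*n) = 6 - 1*1/2 = 6 - 1/2 = 11/2)
L(q, l) = 11 + 2*q (L(q, l) = (11 + q) + q = 11 + 2*q)
w = 1 (w = -2 + (2*3)*(6 - 1*11/2) = -2 + 6*(6 - 11/2) = -2 + 6*(1/2) = -2 + 3 = 1)
-1354*(w + L(-20, -33)) = -1354*(1 + (11 + 2*(-20))) = -1354*(1 + (11 - 40)) = -1354*(1 - 29) = -1354*(-28) = 37912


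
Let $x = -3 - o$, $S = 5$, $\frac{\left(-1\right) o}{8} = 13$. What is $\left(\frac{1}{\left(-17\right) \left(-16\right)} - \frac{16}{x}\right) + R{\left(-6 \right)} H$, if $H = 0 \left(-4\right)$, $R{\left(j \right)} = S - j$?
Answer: $- \frac{4251}{27472} \approx -0.15474$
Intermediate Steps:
$o = -104$ ($o = \left(-8\right) 13 = -104$)
$R{\left(j \right)} = 5 - j$
$H = 0$
$x = 101$ ($x = -3 - -104 = -3 + 104 = 101$)
$\left(\frac{1}{\left(-17\right) \left(-16\right)} - \frac{16}{x}\right) + R{\left(-6 \right)} H = \left(\frac{1}{\left(-17\right) \left(-16\right)} - \frac{16}{101}\right) + \left(5 - -6\right) 0 = \left(\left(- \frac{1}{17}\right) \left(- \frac{1}{16}\right) - \frac{16}{101}\right) + \left(5 + 6\right) 0 = \left(\frac{1}{272} - \frac{16}{101}\right) + 11 \cdot 0 = - \frac{4251}{27472} + 0 = - \frac{4251}{27472}$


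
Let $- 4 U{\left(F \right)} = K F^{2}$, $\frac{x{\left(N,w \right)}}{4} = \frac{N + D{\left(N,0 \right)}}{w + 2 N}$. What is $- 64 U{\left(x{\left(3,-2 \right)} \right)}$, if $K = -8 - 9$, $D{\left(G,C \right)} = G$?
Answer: $-9792$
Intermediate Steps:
$x{\left(N,w \right)} = \frac{8 N}{w + 2 N}$ ($x{\left(N,w \right)} = 4 \frac{N + N}{w + 2 N} = 4 \frac{2 N}{w + 2 N} = \frac{8 N}{w + 2 N}$)
$K = -17$ ($K = -8 - 9 = -17$)
$U{\left(F \right)} = \frac{17 F^{2}}{4}$ ($U{\left(F \right)} = - \frac{\left(-17\right) F^{2}}{4} = \frac{17 F^{2}}{4}$)
$- 64 U{\left(x{\left(3,-2 \right)} \right)} = - 64 \frac{17 \left(8 \cdot 3 \frac{1}{-2 + 2 \cdot 3}\right)^{2}}{4} = - 64 \frac{17 \left(8 \cdot 3 \frac{1}{-2 + 6}\right)^{2}}{4} = - 64 \frac{17 \left(8 \cdot 3 \cdot \frac{1}{4}\right)^{2}}{4} = - 64 \frac{17 \cdot 6^{2}}{4} = - 64 \cdot \frac{17}{4} \cdot 36 = \left(-64\right) 153 = -9792$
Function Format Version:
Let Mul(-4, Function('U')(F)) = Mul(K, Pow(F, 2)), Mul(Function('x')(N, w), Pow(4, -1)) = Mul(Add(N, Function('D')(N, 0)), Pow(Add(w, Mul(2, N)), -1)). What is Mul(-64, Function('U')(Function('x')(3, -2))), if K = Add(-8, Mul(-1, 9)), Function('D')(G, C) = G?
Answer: -9792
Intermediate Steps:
Function('x')(N, w) = Mul(8, N, Pow(Add(w, Mul(2, N)), -1)) (Function('x')(N, w) = Mul(4, Mul(Add(N, N), Pow(Add(w, Mul(2, N)), -1))) = Mul(4, Mul(Mul(2, N), Pow(Add(w, Mul(2, N)), -1))) = Mul(4, Mul(2, N, Pow(Add(w, Mul(2, N)), -1))) = Mul(8, N, Pow(Add(w, Mul(2, N)), -1)))
K = -17 (K = Add(-8, -9) = -17)
Function('U')(F) = Mul(Rational(17, 4), Pow(F, 2)) (Function('U')(F) = Mul(Rational(-1, 4), Mul(-17, Pow(F, 2))) = Mul(Rational(17, 4), Pow(F, 2)))
Mul(-64, Function('U')(Function('x')(3, -2))) = Mul(-64, Mul(Rational(17, 4), Pow(Mul(8, 3, Pow(Add(-2, Mul(2, 3)), -1)), 2))) = Mul(-64, Mul(Rational(17, 4), Pow(Mul(8, 3, Pow(Add(-2, 6), -1)), 2))) = Mul(-64, Mul(Rational(17, 4), Pow(Mul(8, 3, Pow(4, -1)), 2))) = Mul(-64, Mul(Rational(17, 4), Pow(Mul(8, 3, Rational(1, 4)), 2))) = Mul(-64, Mul(Rational(17, 4), Pow(6, 2))) = Mul(-64, Mul(Rational(17, 4), 36)) = Mul(-64, 153) = -9792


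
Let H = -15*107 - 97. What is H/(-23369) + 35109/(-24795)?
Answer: -86473459/64381595 ≈ -1.3431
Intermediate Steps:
H = -1702 (H = -1605 - 97 = -1702)
H/(-23369) + 35109/(-24795) = -1702/(-23369) + 35109/(-24795) = -1702*(-1/23369) + 35109*(-1/24795) = 1702/23369 - 3901/2755 = -86473459/64381595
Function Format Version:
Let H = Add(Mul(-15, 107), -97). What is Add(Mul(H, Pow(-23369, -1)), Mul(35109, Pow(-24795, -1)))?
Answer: Rational(-86473459, 64381595) ≈ -1.3431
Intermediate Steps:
H = -1702 (H = Add(-1605, -97) = -1702)
Add(Mul(H, Pow(-23369, -1)), Mul(35109, Pow(-24795, -1))) = Add(Mul(-1702, Pow(-23369, -1)), Mul(35109, Pow(-24795, -1))) = Add(Mul(-1702, Rational(-1, 23369)), Mul(35109, Rational(-1, 24795))) = Add(Rational(1702, 23369), Rational(-3901, 2755)) = Rational(-86473459, 64381595)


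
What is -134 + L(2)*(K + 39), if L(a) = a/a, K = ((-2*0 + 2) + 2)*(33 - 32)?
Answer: -91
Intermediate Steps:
K = 4 (K = ((0 + 2) + 2)*1 = (2 + 2)*1 = 4*1 = 4)
L(a) = 1
-134 + L(2)*(K + 39) = -134 + 1*(4 + 39) = -134 + 1*43 = -134 + 43 = -91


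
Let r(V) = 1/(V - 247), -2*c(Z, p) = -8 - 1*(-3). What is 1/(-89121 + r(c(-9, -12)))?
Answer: -489/43580171 ≈ -1.1221e-5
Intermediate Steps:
c(Z, p) = 5/2 (c(Z, p) = -(-8 - 1*(-3))/2 = -(-8 + 3)/2 = -1/2*(-5) = 5/2)
r(V) = 1/(-247 + V)
1/(-89121 + r(c(-9, -12))) = 1/(-89121 + 1/(-247 + 5/2)) = 1/(-89121 + 1/(-489/2)) = 1/(-89121 - 2/489) = 1/(-43580171/489) = -489/43580171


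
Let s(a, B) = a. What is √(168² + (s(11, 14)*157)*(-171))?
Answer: 3*I*√29677 ≈ 516.81*I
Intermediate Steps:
√(168² + (s(11, 14)*157)*(-171)) = √(168² + (11*157)*(-171)) = √(28224 + 1727*(-171)) = √(28224 - 295317) = √(-267093) = 3*I*√29677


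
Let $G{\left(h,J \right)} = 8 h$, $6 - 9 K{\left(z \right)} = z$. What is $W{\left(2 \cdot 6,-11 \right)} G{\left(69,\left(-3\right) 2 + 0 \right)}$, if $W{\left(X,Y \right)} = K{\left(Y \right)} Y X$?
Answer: $-137632$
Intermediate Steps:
$K{\left(z \right)} = \frac{2}{3} - \frac{z}{9}$
$W{\left(X,Y \right)} = X Y \left(\frac{2}{3} - \frac{Y}{9}\right)$ ($W{\left(X,Y \right)} = \left(\frac{2}{3} - \frac{Y}{9}\right) Y X = Y \left(\frac{2}{3} - \frac{Y}{9}\right) X = X Y \left(\frac{2}{3} - \frac{Y}{9}\right)$)
$W{\left(2 \cdot 6,-11 \right)} G{\left(69,\left(-3\right) 2 + 0 \right)} = \frac{1}{9} \cdot 2 \cdot 6 \left(-11\right) \left(6 - -11\right) 8 \cdot 69 = \frac{1}{9} \cdot 12 \left(-11\right) \left(6 + 11\right) 552 = \frac{1}{9} \cdot 12 \left(-11\right) 17 \cdot 552 = \left(- \frac{748}{3}\right) 552 = -137632$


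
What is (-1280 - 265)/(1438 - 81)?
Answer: -1545/1357 ≈ -1.1385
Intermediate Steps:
(-1280 - 265)/(1438 - 81) = -1545/1357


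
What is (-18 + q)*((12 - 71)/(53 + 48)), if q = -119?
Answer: 8083/101 ≈ 80.030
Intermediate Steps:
(-18 + q)*((12 - 71)/(53 + 48)) = (-18 - 119)*((12 - 71)/(53 + 48)) = -(-8083)/101 = -137*(-59/101) = 8083/101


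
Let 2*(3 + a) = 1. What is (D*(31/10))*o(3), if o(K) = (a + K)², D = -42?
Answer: -651/20 ≈ -32.550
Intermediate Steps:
a = -5/2 (a = -3 + (½)*1 = -3 + ½ = -5/2 ≈ -2.5000)
o(K) = (-5/2 + K)²
(D*(31/10))*o(3) = (-1302/10)*((-5 + 2*3)²/4) = (-1302/10)*((-5 + 6)²/4) = (-42*31/10)*((¼)*1²) = -651/20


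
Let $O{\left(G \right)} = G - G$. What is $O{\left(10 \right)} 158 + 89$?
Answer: $89$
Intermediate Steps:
$O{\left(G \right)} = 0$
$O{\left(10 \right)} 158 + 89 = 0 \cdot 158 + 89 = 0 + 89 = 89$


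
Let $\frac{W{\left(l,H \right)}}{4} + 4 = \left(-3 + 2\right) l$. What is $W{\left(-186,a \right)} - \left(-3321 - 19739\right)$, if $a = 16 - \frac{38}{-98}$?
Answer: $23788$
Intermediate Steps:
$a = \frac{803}{49}$ ($a = 16 - 38 \left(- \frac{1}{98}\right) = 16 - - \frac{19}{49} = 16 + \frac{19}{49} = \frac{803}{49} \approx 16.388$)
$W{\left(l,H \right)} = -16 - 4 l$ ($W{\left(l,H \right)} = -16 + 4 \left(-3 + 2\right) l = -16 + 4 \left(- l\right) = -16 - 4 l$)
$W{\left(-186,a \right)} - \left(-3321 - 19739\right) = \left(-16 - -744\right) - \left(-3321 - 19739\right) = \left(-16 + 744\right) - -23060 = 728 + 23060 = 23788$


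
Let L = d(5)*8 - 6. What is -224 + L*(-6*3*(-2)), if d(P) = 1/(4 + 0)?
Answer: -368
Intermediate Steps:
d(P) = ¼ (d(P) = 1/4 = ¼)
L = -4 (L = (¼)*8 - 6 = 2 - 6 = -4)
-224 + L*(-6*3*(-2)) = -224 - 4*(-6*3)*(-2) = -224 - (-72)*(-2) = -224 - 4*36 = -224 - 144 = -368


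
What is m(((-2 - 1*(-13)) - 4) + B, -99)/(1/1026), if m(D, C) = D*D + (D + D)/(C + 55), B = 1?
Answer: 718200/11 ≈ 65291.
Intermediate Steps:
m(D, C) = D² + 2*D/(55 + C) (m(D, C) = D² + (2*D)/(55 + C) = D² + 2*D/(55 + C))
m(((-2 - 1*(-13)) - 4) + B, -99)/(1/1026) = ((((-2 - 1*(-13)) - 4) + 1)*(2 + 55*(((-2 - 1*(-13)) - 4) + 1) - 99*(((-2 - 1*(-13)) - 4) + 1))/(55 - 99))/(1/1026) = ((((-2 + 13) - 4) + 1)*(2 + 55*(((-2 + 13) - 4) + 1) - 99*(((-2 + 13) - 4) + 1))/(-44))/(1/1026) = (((11 - 4) + 1)*(-1/44)*(2 + 55*((11 - 4) + 1) - 99*((11 - 4) + 1)))*1026 = ((7 + 1)*(-1/44)*(2 + 55*(7 + 1) - 99*(7 + 1)))*1026 = (8*(-1/44)*(2 + 55*8 - 99*8))*1026 = (8*(-1/44)*(2 + 440 - 792))*1026 = (8*(-1/44)*(-350))*1026 = (700/11)*1026 = 718200/11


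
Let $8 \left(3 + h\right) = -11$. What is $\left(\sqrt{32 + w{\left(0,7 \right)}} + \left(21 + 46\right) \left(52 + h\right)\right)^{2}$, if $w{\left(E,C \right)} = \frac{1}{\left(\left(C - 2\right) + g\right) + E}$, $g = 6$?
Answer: $\frac{7167927611}{704} + \frac{25527 \sqrt{3883}}{44} \approx 1.0218 \cdot 10^{7}$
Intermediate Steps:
$h = - \frac{35}{8}$ ($h = -3 + \frac{1}{8} \left(-11\right) = -3 - \frac{11}{8} = - \frac{35}{8} \approx -4.375$)
$w{\left(E,C \right)} = \frac{1}{4 + C + E}$ ($w{\left(E,C \right)} = \frac{1}{\left(\left(C - 2\right) + 6\right) + E} = \frac{1}{\left(\left(-2 + C\right) + 6\right) + E} = \frac{1}{\left(4 + C\right) + E} = \frac{1}{4 + C + E}$)
$\left(\sqrt{32 + w{\left(0,7 \right)}} + \left(21 + 46\right) \left(52 + h\right)\right)^{2} = \left(\sqrt{32 + \frac{1}{4 + 7 + 0}} + \left(21 + 46\right) \left(52 - \frac{35}{8}\right)\right)^{2} = \left(\sqrt{32 + \frac{1}{11}} + 67 \cdot \frac{381}{8}\right)^{2} = \left(\sqrt{32 + \frac{1}{11}} + \frac{25527}{8}\right)^{2} = \left(\sqrt{\frac{353}{11}} + \frac{25527}{8}\right)^{2} = \left(\frac{\sqrt{3883}}{11} + \frac{25527}{8}\right)^{2} = \left(\frac{25527}{8} + \frac{\sqrt{3883}}{11}\right)^{2}$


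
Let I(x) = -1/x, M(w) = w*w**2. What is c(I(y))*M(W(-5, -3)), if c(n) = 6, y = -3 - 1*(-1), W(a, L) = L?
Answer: -162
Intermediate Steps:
y = -2 (y = -3 + 1 = -2)
M(w) = w**3
c(I(y))*M(W(-5, -3)) = 6*(-3)**3 = 6*(-27) = -162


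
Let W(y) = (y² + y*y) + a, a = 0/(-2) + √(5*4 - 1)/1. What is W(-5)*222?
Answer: 11100 + 222*√19 ≈ 12068.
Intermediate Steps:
a = √19 (a = 0*(-½) + √(20 - 1)*1 = 0 + √19*1 = 0 + √19 = √19 ≈ 4.3589)
W(y) = √19 + 2*y² (W(y) = (y² + y*y) + √19 = (y² + y²) + √19 = 2*y² + √19 = √19 + 2*y²)
W(-5)*222 = (√19 + 2*(-5)²)*222 = (√19 + 2*25)*222 = (√19 + 50)*222 = (50 + √19)*222 = 11100 + 222*√19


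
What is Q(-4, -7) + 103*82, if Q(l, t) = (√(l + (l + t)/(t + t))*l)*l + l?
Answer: 8442 + 24*I*√70/7 ≈ 8442.0 + 28.685*I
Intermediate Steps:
Q(l, t) = l + l²*√(l + (l + t)/(2*t)) (Q(l, t) = (√(l + (l + t)/((2*t)))*l)*l + l = (√(l + (l + t)*(1/(2*t)))*l)*l + l = (√(l + (l + t)/(2*t))*l)*l + l = (l*√(l + (l + t)/(2*t)))*l + l = l²*√(l + (l + t)/(2*t)) + l = l + l²*√(l + (l + t)/(2*t)))
Q(-4, -7) + 103*82 = -4*(1 + (½)*(-4)*√(2 + 4*(-4) + 2*(-4)/(-7))) + 103*82 = -4*(1 + (½)*(-4)*√(2 - 16 + 2*(-4)*(-⅐))) + 8446 = -4*(1 + (½)*(-4)*√(2 - 16 + 8/7)) + 8446 = -4*(1 + (½)*(-4)*√(-90/7)) + 8446 = -4*(1 + (½)*(-4)*(3*I*√70/7)) + 8446 = -4*(1 - 6*I*√70/7) + 8446 = (-4 + 24*I*√70/7) + 8446 = 8442 + 24*I*√70/7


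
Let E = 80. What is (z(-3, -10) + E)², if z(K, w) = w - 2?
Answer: 4624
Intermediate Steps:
z(K, w) = -2 + w
(z(-3, -10) + E)² = ((-2 - 10) + 80)² = (-12 + 80)² = 68² = 4624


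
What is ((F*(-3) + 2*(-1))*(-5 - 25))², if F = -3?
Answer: 44100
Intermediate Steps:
((F*(-3) + 2*(-1))*(-5 - 25))² = ((-3*(-3) + 2*(-1))*(-5 - 25))² = ((9 - 2)*(-30))² = (7*(-30))² = (-210)² = 44100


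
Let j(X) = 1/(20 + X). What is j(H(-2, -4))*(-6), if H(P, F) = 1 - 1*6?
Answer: -⅖ ≈ -0.40000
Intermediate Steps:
H(P, F) = -5 (H(P, F) = 1 - 6 = -5)
j(H(-2, -4))*(-6) = -6/(20 - 5) = -6/15 = (1/15)*(-6) = -⅖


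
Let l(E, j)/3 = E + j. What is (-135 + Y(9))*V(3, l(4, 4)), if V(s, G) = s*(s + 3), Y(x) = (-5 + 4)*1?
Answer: -2448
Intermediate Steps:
l(E, j) = 3*E + 3*j (l(E, j) = 3*(E + j) = 3*E + 3*j)
Y(x) = -1 (Y(x) = -1*1 = -1)
V(s, G) = s*(3 + s)
(-135 + Y(9))*V(3, l(4, 4)) = (-135 - 1)*(3*(3 + 3)) = -408*6 = -136*18 = -2448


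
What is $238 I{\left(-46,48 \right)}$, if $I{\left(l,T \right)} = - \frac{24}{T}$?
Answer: $-119$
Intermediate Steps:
$238 I{\left(-46,48 \right)} = 238 \left(- \frac{24}{48}\right) = 238 \left(\left(-24\right) \frac{1}{48}\right) = 238 \left(- \frac{1}{2}\right) = -119$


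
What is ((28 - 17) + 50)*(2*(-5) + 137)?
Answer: 7747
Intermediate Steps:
((28 - 17) + 50)*(2*(-5) + 137) = (11 + 50)*(-10 + 137) = 61*127 = 7747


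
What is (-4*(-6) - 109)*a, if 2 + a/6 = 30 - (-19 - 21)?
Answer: -34680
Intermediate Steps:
a = 408 (a = -12 + 6*(30 - (-19 - 21)) = -12 + 6*(30 - 1*(-40)) = -12 + 6*(30 + 40) = -12 + 6*70 = -12 + 420 = 408)
(-4*(-6) - 109)*a = (-4*(-6) - 109)*408 = (24 - 109)*408 = -85*408 = -34680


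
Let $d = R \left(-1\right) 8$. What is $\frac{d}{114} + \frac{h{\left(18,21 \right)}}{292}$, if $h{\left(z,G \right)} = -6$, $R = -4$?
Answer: $\frac{2165}{8322} \approx 0.26015$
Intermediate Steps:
$d = 32$ ($d = \left(-4\right) \left(-1\right) 8 = 4 \cdot 8 = 32$)
$\frac{d}{114} + \frac{h{\left(18,21 \right)}}{292} = \frac{32}{114} - \frac{6}{292} = 32 \cdot \frac{1}{114} - \frac{3}{146} = \frac{16}{57} - \frac{3}{146} = \frac{2165}{8322}$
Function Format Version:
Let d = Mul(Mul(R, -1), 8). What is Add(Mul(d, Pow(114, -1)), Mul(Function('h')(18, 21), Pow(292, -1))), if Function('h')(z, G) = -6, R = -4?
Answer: Rational(2165, 8322) ≈ 0.26015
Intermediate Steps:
d = 32 (d = Mul(Mul(-4, -1), 8) = Mul(4, 8) = 32)
Add(Mul(d, Pow(114, -1)), Mul(Function('h')(18, 21), Pow(292, -1))) = Add(Mul(32, Pow(114, -1)), Mul(-6, Pow(292, -1))) = Add(Mul(32, Rational(1, 114)), Mul(-6, Rational(1, 292))) = Add(Rational(16, 57), Rational(-3, 146)) = Rational(2165, 8322)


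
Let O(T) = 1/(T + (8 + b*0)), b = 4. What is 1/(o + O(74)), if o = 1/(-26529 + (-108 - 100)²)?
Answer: 1372270/16817 ≈ 81.600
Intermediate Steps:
o = 1/16735 (o = 1/(-26529 + (-208)²) = 1/(-26529 + 43264) = 1/16735 ≈ 5.9755e-5)
O(T) = 1/(8 + T) (O(T) = 1/(T + (8 + 4*0)) = 1/(T + (8 + 0)) = 1/(T + 8) = 1/(8 + T))
1/(o + O(74)) = 1/(1/16735 + 1/(8 + 74)) = 1/(1/16735 + 1/82) = 1/(16817/1372270) = 1372270/16817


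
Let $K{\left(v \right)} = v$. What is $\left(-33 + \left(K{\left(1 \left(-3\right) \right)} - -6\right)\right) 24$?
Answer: $-720$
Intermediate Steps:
$\left(-33 + \left(K{\left(1 \left(-3\right) \right)} - -6\right)\right) 24 = \left(-33 + \left(1 \left(-3\right) - -6\right)\right) 24 = \left(-33 + \left(-3 + 6\right)\right) 24 = \left(-33 + 3\right) 24 = \left(-30\right) 24 = -720$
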